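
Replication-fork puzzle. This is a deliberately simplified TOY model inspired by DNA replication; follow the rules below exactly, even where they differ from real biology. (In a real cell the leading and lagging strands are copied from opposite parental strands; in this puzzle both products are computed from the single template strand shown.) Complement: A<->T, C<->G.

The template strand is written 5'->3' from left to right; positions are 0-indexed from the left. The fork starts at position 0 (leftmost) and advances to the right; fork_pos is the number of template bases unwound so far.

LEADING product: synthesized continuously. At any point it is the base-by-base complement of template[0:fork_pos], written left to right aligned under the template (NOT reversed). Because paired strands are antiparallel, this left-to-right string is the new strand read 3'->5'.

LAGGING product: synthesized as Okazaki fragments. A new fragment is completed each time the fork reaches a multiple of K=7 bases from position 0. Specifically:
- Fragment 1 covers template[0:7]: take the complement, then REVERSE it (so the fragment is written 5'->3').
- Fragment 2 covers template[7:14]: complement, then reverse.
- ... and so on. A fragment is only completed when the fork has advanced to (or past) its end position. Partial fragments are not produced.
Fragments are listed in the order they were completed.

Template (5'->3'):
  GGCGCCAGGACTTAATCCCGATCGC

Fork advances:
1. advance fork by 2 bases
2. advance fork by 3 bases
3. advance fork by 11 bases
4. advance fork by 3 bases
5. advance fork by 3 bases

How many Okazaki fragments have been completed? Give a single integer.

Answer: 3

Derivation:
Step 1: advance 2 -> fork_pos = 0 + 2 = 2. Next multiple of 7 is 7 (not reached); still 0 fragment(s).
Step 2: advance 3 -> fork_pos = 2 + 3 = 5. Next multiple of 7 is 7 (not reached); still 0 fragment(s).
Step 3: advance 11 -> fork_pos = 5 + 11 = 16. Reached multiple(s) of 7: 7, 14 -> fragments 1-2 completed (2 total).
Step 4: advance 3 -> fork_pos = 16 + 3 = 19. Next multiple of 7 is 21 (not reached); still 2 fragment(s).
Step 5: advance 3 -> fork_pos = 19 + 3 = 22. Reached multiple(s) of 7: 21 -> fragment 3 completed (3 total).
Check: final fork_pos = 22; the multiples of 7 that are <= 22 are 7..21 -> 22 // 7 = 3 completed fragment(s).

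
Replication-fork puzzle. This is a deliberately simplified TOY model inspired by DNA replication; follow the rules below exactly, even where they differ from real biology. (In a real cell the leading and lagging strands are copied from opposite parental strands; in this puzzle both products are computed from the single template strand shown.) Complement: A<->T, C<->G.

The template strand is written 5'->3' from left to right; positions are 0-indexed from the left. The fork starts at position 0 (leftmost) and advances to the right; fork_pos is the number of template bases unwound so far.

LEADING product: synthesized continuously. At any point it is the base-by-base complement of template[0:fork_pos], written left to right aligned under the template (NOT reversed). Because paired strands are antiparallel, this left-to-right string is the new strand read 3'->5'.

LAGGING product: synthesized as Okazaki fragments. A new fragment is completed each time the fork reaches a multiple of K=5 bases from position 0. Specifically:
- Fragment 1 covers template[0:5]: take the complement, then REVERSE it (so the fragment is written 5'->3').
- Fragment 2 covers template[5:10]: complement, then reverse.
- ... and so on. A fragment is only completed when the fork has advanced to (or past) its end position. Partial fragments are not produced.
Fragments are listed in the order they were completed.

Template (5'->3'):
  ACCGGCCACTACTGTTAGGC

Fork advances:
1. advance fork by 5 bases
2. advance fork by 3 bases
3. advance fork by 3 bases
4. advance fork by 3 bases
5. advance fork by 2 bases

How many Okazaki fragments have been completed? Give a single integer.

Step 1: advance 5 -> fork_pos = 0 + 5 = 5. Reached multiple(s) of 5: 5 -> fragment 1 completed (1 total).
Step 2: advance 3 -> fork_pos = 5 + 3 = 8. Next multiple of 5 is 10 (not reached); still 1 fragment(s).
Step 3: advance 3 -> fork_pos = 8 + 3 = 11. Reached multiple(s) of 5: 10 -> fragment 2 completed (2 total).
Step 4: advance 3 -> fork_pos = 11 + 3 = 14. Next multiple of 5 is 15 (not reached); still 2 fragment(s).
Step 5: advance 2 -> fork_pos = 14 + 2 = 16. Reached multiple(s) of 5: 15 -> fragment 3 completed (3 total).
Check: final fork_pos = 16; the multiples of 5 that are <= 16 are 5..15 -> 16 // 5 = 3 completed fragment(s).

Answer: 3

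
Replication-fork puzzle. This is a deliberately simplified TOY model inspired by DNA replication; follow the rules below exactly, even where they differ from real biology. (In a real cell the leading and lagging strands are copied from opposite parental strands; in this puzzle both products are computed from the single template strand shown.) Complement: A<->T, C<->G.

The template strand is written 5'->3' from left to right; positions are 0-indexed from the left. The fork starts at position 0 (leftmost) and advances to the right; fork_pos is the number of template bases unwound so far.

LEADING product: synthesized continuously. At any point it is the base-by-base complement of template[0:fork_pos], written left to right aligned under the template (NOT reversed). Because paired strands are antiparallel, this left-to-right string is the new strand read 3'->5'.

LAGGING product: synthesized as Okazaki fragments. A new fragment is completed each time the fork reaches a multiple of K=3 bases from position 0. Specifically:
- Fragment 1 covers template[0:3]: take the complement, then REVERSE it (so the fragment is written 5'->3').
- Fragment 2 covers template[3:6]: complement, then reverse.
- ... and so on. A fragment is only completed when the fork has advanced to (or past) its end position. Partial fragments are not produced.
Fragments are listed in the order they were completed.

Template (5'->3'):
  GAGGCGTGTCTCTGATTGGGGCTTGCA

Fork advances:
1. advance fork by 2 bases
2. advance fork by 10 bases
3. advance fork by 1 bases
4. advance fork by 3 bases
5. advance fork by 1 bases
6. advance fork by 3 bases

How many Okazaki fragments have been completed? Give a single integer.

Step 1: advance 2 -> fork_pos = 0 + 2 = 2. Next multiple of 3 is 3 (not reached); still 0 fragment(s).
Step 2: advance 10 -> fork_pos = 2 + 10 = 12. Reached multiple(s) of 3: 3, 6, 9, 12 -> fragments 1-4 completed (4 total).
Step 3: advance 1 -> fork_pos = 12 + 1 = 13. Next multiple of 3 is 15 (not reached); still 4 fragment(s).
Step 4: advance 3 -> fork_pos = 13 + 3 = 16. Reached multiple(s) of 3: 15 -> fragment 5 completed (5 total).
Step 5: advance 1 -> fork_pos = 16 + 1 = 17. Next multiple of 3 is 18 (not reached); still 5 fragment(s).
Step 6: advance 3 -> fork_pos = 17 + 3 = 20. Reached multiple(s) of 3: 18 -> fragment 6 completed (6 total).
Check: final fork_pos = 20; the multiples of 3 that are <= 20 are 3..18 -> 20 // 3 = 6 completed fragment(s).

Answer: 6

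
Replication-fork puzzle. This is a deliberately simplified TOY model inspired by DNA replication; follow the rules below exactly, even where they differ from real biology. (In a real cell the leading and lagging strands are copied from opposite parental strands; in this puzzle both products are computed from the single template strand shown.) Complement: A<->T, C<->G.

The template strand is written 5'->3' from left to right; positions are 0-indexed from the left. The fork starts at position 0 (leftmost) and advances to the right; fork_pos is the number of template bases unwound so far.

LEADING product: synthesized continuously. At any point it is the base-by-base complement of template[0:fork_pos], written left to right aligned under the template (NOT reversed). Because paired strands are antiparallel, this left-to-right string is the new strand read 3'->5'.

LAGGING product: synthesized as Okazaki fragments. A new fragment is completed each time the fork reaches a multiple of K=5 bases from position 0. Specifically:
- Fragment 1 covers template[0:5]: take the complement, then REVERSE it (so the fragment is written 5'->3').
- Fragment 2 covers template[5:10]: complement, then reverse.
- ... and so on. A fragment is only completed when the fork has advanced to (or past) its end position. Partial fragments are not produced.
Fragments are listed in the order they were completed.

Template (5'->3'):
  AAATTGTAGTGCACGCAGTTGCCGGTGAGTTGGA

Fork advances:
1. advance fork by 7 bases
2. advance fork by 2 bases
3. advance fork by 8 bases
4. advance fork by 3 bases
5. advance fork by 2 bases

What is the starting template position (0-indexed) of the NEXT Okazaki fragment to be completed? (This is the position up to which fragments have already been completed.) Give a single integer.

Step 1: advance 7 -> fork_pos = 0 + 7 = 7. Reached multiple(s) of 5: 5 -> fragment 1 completed (1 total).
Step 2: advance 2 -> fork_pos = 7 + 2 = 9. Next multiple of 5 is 10 (not reached); still 1 fragment(s).
Step 3: advance 8 -> fork_pos = 9 + 8 = 17. Reached multiple(s) of 5: 10, 15 -> fragments 2-3 completed (3 total).
Step 4: advance 3 -> fork_pos = 17 + 3 = 20. Reached multiple(s) of 5: 20 -> fragment 4 completed (4 total).
Step 5: advance 2 -> fork_pos = 20 + 2 = 22. Next multiple of 5 is 25 (not reached); still 4 fragment(s).
4 fragment(s) completed, covering template[0:20] (4 x 5 = 20). The next fragment, fragment 5, covers template[20:25], so it starts at position 20.

Answer: 20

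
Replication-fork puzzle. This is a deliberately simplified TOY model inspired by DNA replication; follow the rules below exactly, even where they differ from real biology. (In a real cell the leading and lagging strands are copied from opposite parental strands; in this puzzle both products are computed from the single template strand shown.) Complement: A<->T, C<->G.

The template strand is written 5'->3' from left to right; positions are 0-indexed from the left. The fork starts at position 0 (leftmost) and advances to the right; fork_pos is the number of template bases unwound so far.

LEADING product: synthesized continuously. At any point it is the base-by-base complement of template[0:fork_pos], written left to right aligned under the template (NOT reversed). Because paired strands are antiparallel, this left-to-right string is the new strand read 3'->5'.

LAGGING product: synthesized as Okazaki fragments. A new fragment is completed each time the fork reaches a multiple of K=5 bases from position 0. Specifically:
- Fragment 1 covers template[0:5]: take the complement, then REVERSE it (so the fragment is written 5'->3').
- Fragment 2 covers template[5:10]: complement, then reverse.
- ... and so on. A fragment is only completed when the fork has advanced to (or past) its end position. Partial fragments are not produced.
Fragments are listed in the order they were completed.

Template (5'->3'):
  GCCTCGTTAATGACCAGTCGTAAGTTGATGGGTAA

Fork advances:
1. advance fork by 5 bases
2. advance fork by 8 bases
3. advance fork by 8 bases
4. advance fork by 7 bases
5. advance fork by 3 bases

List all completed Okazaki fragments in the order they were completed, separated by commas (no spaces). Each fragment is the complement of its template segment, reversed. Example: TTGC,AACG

Answer: GAGGC,TTAAC,GGTCA,CGACT,ACTTA,CATCA

Derivation:
Step 1: advance 5 -> fork_pos = 0 + 5 = 5. Reached multiple(s) of 5: 5 -> fragment 1 completed (1 total).
Step 2: advance 8 -> fork_pos = 5 + 8 = 13. Reached multiple(s) of 5: 10 -> fragment 2 completed (2 total).
Step 3: advance 8 -> fork_pos = 13 + 8 = 21. Reached multiple(s) of 5: 15, 20 -> fragments 3-4 completed (4 total).
Step 4: advance 7 -> fork_pos = 21 + 7 = 28. Reached multiple(s) of 5: 25 -> fragment 5 completed (5 total).
Step 5: advance 3 -> fork_pos = 28 + 3 = 31. Reached multiple(s) of 5: 30 -> fragment 6 completed (6 total).
Final fork_pos = 31, so 6 fragment(s) are complete. Build each: template segment -> complement -> reverse.
Fragment 1: template[0:5] = GCCTC -> complement CGGAG -> reversed GAGGC
Fragment 2: template[5:10] = GTTAA -> complement CAATT -> reversed TTAAC
Fragment 3: template[10:15] = TGACC -> complement ACTGG -> reversed GGTCA
Fragment 4: template[15:20] = AGTCG -> complement TCAGC -> reversed CGACT
Fragment 5: template[20:25] = TAAGT -> complement ATTCA -> reversed ACTTA
Fragment 6: template[25:30] = TGATG -> complement ACTAC -> reversed CATCA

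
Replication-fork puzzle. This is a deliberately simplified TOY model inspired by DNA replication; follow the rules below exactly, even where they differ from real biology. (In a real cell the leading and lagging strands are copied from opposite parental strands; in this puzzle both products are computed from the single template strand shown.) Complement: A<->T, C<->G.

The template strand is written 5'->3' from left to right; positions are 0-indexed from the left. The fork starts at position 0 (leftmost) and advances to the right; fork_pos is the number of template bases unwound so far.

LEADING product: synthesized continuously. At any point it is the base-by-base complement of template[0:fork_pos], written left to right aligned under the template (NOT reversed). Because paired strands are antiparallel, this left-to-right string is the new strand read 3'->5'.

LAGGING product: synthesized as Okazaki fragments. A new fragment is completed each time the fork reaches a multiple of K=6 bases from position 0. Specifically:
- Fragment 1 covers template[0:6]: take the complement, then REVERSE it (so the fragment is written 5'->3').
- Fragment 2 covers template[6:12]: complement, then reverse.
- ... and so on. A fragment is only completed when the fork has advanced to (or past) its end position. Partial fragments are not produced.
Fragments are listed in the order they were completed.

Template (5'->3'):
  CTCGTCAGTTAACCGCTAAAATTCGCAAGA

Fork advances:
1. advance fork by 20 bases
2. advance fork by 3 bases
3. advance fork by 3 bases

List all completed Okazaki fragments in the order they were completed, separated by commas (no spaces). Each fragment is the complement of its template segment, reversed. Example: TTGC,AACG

Step 1: advance 20 -> fork_pos = 0 + 20 = 20. Reached multiple(s) of 6: 6, 12, 18 -> fragments 1-3 completed (3 total).
Step 2: advance 3 -> fork_pos = 20 + 3 = 23. Next multiple of 6 is 24 (not reached); still 3 fragment(s).
Step 3: advance 3 -> fork_pos = 23 + 3 = 26. Reached multiple(s) of 6: 24 -> fragment 4 completed (4 total).
Final fork_pos = 26, so 4 fragment(s) are complete. Build each: template segment -> complement -> reverse.
Fragment 1: template[0:6] = CTCGTC -> complement GAGCAG -> reversed GACGAG
Fragment 2: template[6:12] = AGTTAA -> complement TCAATT -> reversed TTAACT
Fragment 3: template[12:18] = CCGCTA -> complement GGCGAT -> reversed TAGCGG
Fragment 4: template[18:24] = AAATTC -> complement TTTAAG -> reversed GAATTT

Answer: GACGAG,TTAACT,TAGCGG,GAATTT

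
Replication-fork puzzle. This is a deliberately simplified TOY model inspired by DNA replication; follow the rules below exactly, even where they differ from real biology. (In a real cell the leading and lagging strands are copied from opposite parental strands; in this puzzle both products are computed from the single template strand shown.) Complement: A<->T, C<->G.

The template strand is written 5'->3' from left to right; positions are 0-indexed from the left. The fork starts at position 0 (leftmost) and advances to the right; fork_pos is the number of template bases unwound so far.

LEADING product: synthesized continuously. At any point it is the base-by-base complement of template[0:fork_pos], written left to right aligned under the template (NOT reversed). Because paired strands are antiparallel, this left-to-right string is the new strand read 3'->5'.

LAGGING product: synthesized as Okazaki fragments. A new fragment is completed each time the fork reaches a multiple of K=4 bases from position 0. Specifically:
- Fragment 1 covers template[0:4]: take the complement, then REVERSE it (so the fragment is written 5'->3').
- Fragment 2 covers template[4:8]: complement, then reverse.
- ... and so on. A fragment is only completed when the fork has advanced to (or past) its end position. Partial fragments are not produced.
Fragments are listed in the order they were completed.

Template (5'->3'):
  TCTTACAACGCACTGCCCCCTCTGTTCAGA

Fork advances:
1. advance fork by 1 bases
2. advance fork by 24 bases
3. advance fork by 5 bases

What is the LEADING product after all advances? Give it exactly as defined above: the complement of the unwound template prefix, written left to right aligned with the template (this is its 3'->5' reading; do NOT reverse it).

Step 1: advance 1 -> fork_pos = 0 + 1 = 1.
Step 2: advance 24 -> fork_pos = 1 + 24 = 25.
Step 3: advance 5 -> fork_pos = 25 + 5 = 30.
Unwound prefix: template[0:30] = TCTTACAACGCACTGCCCCCTCTGTTCAGA
Complement it base by base (A<->T, C<->G), keeping left-to-right order:
  [0:5] TCTTA -> AGAAT
  [5:10] CAACG -> GTTGC
  [10:15] CACTG -> GTGAC
  [15:20] CCCCC -> GGGGG
  [20:25] TCTGT -> AGACA
  [25:30] TCAGA -> AGTCT
Concatenate: AGAATGTTGCGTGACGGGGGAGACAAGTCT (length 30; written aligned with the template, i.e. 3'->5').

Answer: AGAATGTTGCGTGACGGGGGAGACAAGTCT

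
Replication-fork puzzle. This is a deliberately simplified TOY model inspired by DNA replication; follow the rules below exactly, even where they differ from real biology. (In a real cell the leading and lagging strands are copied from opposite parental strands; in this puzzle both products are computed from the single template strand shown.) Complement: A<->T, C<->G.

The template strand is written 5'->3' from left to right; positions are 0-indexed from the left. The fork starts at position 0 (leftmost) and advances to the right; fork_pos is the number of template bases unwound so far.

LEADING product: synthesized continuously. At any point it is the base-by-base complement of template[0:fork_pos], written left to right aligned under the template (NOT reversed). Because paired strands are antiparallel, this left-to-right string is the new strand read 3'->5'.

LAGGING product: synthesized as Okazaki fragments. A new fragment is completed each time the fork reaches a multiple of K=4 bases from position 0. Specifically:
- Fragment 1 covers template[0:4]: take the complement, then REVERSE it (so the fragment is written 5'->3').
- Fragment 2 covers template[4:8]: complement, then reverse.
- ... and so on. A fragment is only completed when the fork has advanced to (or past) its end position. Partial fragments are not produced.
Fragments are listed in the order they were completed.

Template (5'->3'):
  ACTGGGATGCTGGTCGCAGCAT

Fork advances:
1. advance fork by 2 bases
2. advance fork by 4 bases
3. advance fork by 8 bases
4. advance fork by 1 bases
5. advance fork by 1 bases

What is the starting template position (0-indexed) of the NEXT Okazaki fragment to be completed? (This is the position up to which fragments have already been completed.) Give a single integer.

Step 1: advance 2 -> fork_pos = 0 + 2 = 2. Next multiple of 4 is 4 (not reached); still 0 fragment(s).
Step 2: advance 4 -> fork_pos = 2 + 4 = 6. Reached multiple(s) of 4: 4 -> fragment 1 completed (1 total).
Step 3: advance 8 -> fork_pos = 6 + 8 = 14. Reached multiple(s) of 4: 8, 12 -> fragments 2-3 completed (3 total).
Step 4: advance 1 -> fork_pos = 14 + 1 = 15. Next multiple of 4 is 16 (not reached); still 3 fragment(s).
Step 5: advance 1 -> fork_pos = 15 + 1 = 16. Reached multiple(s) of 4: 16 -> fragment 4 completed (4 total).
4 fragment(s) completed, covering template[0:16] (4 x 4 = 16). The next fragment, fragment 5, covers template[16:20], so it starts at position 16.

Answer: 16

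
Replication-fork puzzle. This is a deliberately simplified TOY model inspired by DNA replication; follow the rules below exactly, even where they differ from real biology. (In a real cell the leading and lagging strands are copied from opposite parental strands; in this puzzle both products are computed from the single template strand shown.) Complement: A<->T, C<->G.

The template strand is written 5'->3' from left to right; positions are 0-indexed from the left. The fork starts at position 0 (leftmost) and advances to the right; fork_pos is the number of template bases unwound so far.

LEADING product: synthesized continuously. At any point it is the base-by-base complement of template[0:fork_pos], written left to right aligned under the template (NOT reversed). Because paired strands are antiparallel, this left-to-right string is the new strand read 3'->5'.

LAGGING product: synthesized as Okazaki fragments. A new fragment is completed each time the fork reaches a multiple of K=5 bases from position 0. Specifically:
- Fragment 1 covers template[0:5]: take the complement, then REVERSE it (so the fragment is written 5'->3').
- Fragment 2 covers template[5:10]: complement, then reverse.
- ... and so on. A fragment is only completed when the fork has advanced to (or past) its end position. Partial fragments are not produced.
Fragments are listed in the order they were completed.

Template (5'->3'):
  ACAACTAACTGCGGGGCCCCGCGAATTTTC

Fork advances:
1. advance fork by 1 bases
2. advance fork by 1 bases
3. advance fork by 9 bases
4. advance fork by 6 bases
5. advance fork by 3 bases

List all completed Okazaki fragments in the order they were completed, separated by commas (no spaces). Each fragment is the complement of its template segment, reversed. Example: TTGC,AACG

Answer: GTTGT,AGTTA,CCCGC,GGGGC

Derivation:
Step 1: advance 1 -> fork_pos = 0 + 1 = 1. Next multiple of 5 is 5 (not reached); still 0 fragment(s).
Step 2: advance 1 -> fork_pos = 1 + 1 = 2. Next multiple of 5 is 5 (not reached); still 0 fragment(s).
Step 3: advance 9 -> fork_pos = 2 + 9 = 11. Reached multiple(s) of 5: 5, 10 -> fragments 1-2 completed (2 total).
Step 4: advance 6 -> fork_pos = 11 + 6 = 17. Reached multiple(s) of 5: 15 -> fragment 3 completed (3 total).
Step 5: advance 3 -> fork_pos = 17 + 3 = 20. Reached multiple(s) of 5: 20 -> fragment 4 completed (4 total).
Final fork_pos = 20, so 4 fragment(s) are complete. Build each: template segment -> complement -> reverse.
Fragment 1: template[0:5] = ACAAC -> complement TGTTG -> reversed GTTGT
Fragment 2: template[5:10] = TAACT -> complement ATTGA -> reversed AGTTA
Fragment 3: template[10:15] = GCGGG -> complement CGCCC -> reversed CCCGC
Fragment 4: template[15:20] = GCCCC -> complement CGGGG -> reversed GGGGC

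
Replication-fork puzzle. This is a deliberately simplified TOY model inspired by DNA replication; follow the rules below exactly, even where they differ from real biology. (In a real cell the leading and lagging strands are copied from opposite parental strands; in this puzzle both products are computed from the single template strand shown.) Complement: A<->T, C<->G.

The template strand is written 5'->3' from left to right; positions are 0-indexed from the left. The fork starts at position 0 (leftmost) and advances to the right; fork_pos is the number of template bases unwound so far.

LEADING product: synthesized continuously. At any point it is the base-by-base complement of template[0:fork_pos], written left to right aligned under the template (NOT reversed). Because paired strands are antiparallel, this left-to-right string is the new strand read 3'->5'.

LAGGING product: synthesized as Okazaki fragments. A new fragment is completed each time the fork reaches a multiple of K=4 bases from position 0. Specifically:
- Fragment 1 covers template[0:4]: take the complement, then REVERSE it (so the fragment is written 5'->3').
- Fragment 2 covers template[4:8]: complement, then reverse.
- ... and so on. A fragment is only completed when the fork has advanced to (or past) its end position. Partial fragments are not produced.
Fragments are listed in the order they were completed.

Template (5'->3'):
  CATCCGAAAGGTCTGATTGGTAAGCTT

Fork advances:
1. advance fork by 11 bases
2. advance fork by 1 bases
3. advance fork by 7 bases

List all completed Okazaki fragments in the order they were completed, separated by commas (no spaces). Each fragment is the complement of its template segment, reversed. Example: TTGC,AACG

Step 1: advance 11 -> fork_pos = 0 + 11 = 11. Reached multiple(s) of 4: 4, 8 -> fragments 1-2 completed (2 total).
Step 2: advance 1 -> fork_pos = 11 + 1 = 12. Reached multiple(s) of 4: 12 -> fragment 3 completed (3 total).
Step 3: advance 7 -> fork_pos = 12 + 7 = 19. Reached multiple(s) of 4: 16 -> fragment 4 completed (4 total).
Final fork_pos = 19, so 4 fragment(s) are complete. Build each: template segment -> complement -> reverse.
Fragment 1: template[0:4] = CATC -> complement GTAG -> reversed GATG
Fragment 2: template[4:8] = CGAA -> complement GCTT -> reversed TTCG
Fragment 3: template[8:12] = AGGT -> complement TCCA -> reversed ACCT
Fragment 4: template[12:16] = CTGA -> complement GACT -> reversed TCAG

Answer: GATG,TTCG,ACCT,TCAG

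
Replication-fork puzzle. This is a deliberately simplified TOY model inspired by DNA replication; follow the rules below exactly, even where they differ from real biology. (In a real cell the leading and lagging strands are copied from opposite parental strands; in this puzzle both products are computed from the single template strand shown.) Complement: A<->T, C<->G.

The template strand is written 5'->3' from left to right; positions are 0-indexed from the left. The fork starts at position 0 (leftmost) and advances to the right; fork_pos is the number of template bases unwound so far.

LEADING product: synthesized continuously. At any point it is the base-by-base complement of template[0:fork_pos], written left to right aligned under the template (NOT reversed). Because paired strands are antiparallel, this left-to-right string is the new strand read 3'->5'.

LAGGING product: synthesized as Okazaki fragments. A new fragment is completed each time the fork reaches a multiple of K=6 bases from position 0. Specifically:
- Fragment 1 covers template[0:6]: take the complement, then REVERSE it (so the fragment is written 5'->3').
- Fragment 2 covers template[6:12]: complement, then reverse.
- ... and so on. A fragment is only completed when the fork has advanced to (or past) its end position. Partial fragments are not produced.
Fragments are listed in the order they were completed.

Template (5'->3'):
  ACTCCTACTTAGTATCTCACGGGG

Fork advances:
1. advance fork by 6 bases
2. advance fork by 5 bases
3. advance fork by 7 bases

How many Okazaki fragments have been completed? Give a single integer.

Answer: 3

Derivation:
Step 1: advance 6 -> fork_pos = 0 + 6 = 6. Reached multiple(s) of 6: 6 -> fragment 1 completed (1 total).
Step 2: advance 5 -> fork_pos = 6 + 5 = 11. Next multiple of 6 is 12 (not reached); still 1 fragment(s).
Step 3: advance 7 -> fork_pos = 11 + 7 = 18. Reached multiple(s) of 6: 12, 18 -> fragments 2-3 completed (3 total).
Check: final fork_pos = 18; the multiples of 6 that are <= 18 are 6..18 -> 18 // 6 = 3 completed fragment(s).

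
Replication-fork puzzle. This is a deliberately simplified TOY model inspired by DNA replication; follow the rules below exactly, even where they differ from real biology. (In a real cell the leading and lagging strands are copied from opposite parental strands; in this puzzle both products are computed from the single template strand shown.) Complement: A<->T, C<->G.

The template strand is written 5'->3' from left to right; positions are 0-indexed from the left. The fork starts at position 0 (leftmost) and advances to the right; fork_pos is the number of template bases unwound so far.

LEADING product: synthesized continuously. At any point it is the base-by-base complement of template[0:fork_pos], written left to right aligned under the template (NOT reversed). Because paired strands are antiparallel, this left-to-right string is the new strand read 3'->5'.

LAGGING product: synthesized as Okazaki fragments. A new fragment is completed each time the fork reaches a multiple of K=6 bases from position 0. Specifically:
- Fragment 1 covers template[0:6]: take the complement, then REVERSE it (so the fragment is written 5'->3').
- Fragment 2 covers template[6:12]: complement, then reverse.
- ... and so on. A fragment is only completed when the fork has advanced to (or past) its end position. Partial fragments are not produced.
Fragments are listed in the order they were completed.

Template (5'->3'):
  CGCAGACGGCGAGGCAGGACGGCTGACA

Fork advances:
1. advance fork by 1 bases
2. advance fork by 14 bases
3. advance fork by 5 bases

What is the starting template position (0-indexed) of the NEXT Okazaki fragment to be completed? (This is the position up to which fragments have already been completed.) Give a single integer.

Step 1: advance 1 -> fork_pos = 0 + 1 = 1. Next multiple of 6 is 6 (not reached); still 0 fragment(s).
Step 2: advance 14 -> fork_pos = 1 + 14 = 15. Reached multiple(s) of 6: 6, 12 -> fragments 1-2 completed (2 total).
Step 3: advance 5 -> fork_pos = 15 + 5 = 20. Reached multiple(s) of 6: 18 -> fragment 3 completed (3 total).
3 fragment(s) completed, covering template[0:18] (3 x 6 = 18). The next fragment, fragment 4, covers template[18:24], so it starts at position 18.

Answer: 18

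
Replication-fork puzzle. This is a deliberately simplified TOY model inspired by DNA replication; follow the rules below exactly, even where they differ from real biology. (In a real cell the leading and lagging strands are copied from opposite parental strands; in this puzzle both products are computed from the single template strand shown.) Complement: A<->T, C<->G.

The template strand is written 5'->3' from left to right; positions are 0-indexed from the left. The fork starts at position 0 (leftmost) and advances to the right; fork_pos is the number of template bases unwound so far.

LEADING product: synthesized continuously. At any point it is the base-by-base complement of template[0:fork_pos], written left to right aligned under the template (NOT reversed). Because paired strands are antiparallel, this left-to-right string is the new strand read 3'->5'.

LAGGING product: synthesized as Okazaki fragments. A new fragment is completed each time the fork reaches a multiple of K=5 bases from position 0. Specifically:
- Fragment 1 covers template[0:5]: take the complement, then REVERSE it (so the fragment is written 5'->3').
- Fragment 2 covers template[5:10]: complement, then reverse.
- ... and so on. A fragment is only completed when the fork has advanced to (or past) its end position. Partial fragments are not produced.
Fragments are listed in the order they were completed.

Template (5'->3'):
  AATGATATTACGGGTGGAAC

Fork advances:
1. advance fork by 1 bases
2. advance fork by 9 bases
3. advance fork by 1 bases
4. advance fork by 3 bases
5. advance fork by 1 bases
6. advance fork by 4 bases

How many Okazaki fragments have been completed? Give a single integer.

Answer: 3

Derivation:
Step 1: advance 1 -> fork_pos = 0 + 1 = 1. Next multiple of 5 is 5 (not reached); still 0 fragment(s).
Step 2: advance 9 -> fork_pos = 1 + 9 = 10. Reached multiple(s) of 5: 5, 10 -> fragments 1-2 completed (2 total).
Step 3: advance 1 -> fork_pos = 10 + 1 = 11. Next multiple of 5 is 15 (not reached); still 2 fragment(s).
Step 4: advance 3 -> fork_pos = 11 + 3 = 14. Next multiple of 5 is 15 (not reached); still 2 fragment(s).
Step 5: advance 1 -> fork_pos = 14 + 1 = 15. Reached multiple(s) of 5: 15 -> fragment 3 completed (3 total).
Step 6: advance 4 -> fork_pos = 15 + 4 = 19. Next multiple of 5 is 20 (not reached); still 3 fragment(s).
Check: final fork_pos = 19; the multiples of 5 that are <= 19 are 5..15 -> 19 // 5 = 3 completed fragment(s).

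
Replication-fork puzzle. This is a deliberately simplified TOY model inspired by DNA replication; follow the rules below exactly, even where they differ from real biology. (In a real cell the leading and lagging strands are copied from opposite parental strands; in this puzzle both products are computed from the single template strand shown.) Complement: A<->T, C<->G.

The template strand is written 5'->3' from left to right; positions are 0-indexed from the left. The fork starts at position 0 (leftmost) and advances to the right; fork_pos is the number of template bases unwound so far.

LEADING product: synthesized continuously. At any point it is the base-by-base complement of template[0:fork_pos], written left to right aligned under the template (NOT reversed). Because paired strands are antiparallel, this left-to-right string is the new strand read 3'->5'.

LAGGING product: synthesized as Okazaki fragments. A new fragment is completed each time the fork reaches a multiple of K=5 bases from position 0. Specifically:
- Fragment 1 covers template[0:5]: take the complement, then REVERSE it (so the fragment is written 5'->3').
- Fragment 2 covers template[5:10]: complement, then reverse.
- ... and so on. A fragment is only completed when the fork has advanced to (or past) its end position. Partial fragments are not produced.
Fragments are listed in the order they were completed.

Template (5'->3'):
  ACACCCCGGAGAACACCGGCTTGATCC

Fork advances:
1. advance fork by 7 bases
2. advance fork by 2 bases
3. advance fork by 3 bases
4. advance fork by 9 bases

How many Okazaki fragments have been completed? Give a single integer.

Step 1: advance 7 -> fork_pos = 0 + 7 = 7. Reached multiple(s) of 5: 5 -> fragment 1 completed (1 total).
Step 2: advance 2 -> fork_pos = 7 + 2 = 9. Next multiple of 5 is 10 (not reached); still 1 fragment(s).
Step 3: advance 3 -> fork_pos = 9 + 3 = 12. Reached multiple(s) of 5: 10 -> fragment 2 completed (2 total).
Step 4: advance 9 -> fork_pos = 12 + 9 = 21. Reached multiple(s) of 5: 15, 20 -> fragments 3-4 completed (4 total).
Check: final fork_pos = 21; the multiples of 5 that are <= 21 are 5..20 -> 21 // 5 = 4 completed fragment(s).

Answer: 4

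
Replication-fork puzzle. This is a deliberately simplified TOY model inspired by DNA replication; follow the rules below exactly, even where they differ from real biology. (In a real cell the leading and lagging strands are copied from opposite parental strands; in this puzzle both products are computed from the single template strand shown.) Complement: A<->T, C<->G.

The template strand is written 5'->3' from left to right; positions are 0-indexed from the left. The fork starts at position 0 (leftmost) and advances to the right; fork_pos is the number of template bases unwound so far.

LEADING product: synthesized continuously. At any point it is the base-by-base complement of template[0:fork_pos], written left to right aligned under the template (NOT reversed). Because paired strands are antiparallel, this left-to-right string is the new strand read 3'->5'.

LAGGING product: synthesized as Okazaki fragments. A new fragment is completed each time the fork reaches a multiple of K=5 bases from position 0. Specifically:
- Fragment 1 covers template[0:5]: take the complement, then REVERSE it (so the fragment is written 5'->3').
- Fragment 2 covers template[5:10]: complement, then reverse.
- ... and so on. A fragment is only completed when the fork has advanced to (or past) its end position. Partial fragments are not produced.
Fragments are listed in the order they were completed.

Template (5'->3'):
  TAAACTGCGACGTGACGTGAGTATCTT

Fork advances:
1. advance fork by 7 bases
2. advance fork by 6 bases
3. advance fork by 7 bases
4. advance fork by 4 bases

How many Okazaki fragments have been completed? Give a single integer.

Answer: 4

Derivation:
Step 1: advance 7 -> fork_pos = 0 + 7 = 7. Reached multiple(s) of 5: 5 -> fragment 1 completed (1 total).
Step 2: advance 6 -> fork_pos = 7 + 6 = 13. Reached multiple(s) of 5: 10 -> fragment 2 completed (2 total).
Step 3: advance 7 -> fork_pos = 13 + 7 = 20. Reached multiple(s) of 5: 15, 20 -> fragments 3-4 completed (4 total).
Step 4: advance 4 -> fork_pos = 20 + 4 = 24. Next multiple of 5 is 25 (not reached); still 4 fragment(s).
Check: final fork_pos = 24; the multiples of 5 that are <= 24 are 5..20 -> 24 // 5 = 4 completed fragment(s).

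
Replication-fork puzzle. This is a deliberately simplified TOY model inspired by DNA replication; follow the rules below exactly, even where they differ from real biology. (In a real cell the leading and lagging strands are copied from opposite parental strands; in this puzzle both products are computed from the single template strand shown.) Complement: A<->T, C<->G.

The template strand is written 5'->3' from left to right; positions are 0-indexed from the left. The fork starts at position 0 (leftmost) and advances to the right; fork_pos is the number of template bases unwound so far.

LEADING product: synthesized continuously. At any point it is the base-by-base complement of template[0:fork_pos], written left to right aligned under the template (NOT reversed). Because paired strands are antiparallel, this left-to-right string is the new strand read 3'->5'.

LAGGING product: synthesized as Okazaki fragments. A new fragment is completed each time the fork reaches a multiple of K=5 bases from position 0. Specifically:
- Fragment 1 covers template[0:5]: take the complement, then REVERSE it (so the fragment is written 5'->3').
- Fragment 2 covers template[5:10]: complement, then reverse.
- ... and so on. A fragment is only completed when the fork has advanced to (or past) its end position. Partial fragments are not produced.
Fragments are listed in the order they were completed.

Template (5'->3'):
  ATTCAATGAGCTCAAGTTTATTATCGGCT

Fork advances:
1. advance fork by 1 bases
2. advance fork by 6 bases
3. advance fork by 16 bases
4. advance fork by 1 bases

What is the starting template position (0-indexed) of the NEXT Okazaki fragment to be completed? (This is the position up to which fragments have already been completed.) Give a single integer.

Step 1: advance 1 -> fork_pos = 0 + 1 = 1. Next multiple of 5 is 5 (not reached); still 0 fragment(s).
Step 2: advance 6 -> fork_pos = 1 + 6 = 7. Reached multiple(s) of 5: 5 -> fragment 1 completed (1 total).
Step 3: advance 16 -> fork_pos = 7 + 16 = 23. Reached multiple(s) of 5: 10, 15, 20 -> fragments 2-4 completed (4 total).
Step 4: advance 1 -> fork_pos = 23 + 1 = 24. Next multiple of 5 is 25 (not reached); still 4 fragment(s).
4 fragment(s) completed, covering template[0:20] (4 x 5 = 20). The next fragment, fragment 5, covers template[20:25], so it starts at position 20.

Answer: 20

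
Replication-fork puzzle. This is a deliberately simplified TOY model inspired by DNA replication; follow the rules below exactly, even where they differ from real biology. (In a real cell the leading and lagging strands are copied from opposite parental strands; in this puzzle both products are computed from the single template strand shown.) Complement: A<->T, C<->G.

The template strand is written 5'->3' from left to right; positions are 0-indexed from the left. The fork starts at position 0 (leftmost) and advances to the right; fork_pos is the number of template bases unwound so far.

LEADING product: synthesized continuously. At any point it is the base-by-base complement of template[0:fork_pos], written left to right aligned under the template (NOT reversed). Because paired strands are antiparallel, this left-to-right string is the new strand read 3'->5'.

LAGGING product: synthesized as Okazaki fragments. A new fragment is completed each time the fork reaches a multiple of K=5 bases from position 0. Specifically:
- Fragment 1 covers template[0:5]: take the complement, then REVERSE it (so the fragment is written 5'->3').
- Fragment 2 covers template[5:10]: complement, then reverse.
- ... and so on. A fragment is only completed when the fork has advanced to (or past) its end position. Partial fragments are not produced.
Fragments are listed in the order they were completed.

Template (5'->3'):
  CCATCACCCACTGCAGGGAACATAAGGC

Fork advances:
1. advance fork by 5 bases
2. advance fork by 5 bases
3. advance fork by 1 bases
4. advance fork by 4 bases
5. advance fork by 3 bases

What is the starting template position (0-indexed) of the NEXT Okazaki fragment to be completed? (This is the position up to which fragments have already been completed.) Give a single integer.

Step 1: advance 5 -> fork_pos = 0 + 5 = 5. Reached multiple(s) of 5: 5 -> fragment 1 completed (1 total).
Step 2: advance 5 -> fork_pos = 5 + 5 = 10. Reached multiple(s) of 5: 10 -> fragment 2 completed (2 total).
Step 3: advance 1 -> fork_pos = 10 + 1 = 11. Next multiple of 5 is 15 (not reached); still 2 fragment(s).
Step 4: advance 4 -> fork_pos = 11 + 4 = 15. Reached multiple(s) of 5: 15 -> fragment 3 completed (3 total).
Step 5: advance 3 -> fork_pos = 15 + 3 = 18. Next multiple of 5 is 20 (not reached); still 3 fragment(s).
3 fragment(s) completed, covering template[0:15] (3 x 5 = 15). The next fragment, fragment 4, covers template[15:20], so it starts at position 15.

Answer: 15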